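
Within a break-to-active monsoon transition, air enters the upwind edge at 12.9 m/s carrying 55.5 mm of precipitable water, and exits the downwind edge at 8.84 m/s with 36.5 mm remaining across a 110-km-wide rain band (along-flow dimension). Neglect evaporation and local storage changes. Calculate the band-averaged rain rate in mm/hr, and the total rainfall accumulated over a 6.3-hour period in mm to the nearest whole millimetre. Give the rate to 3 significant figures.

Column moisture flux per unit crosswind length is F = V × PW.
Inflow: F_in = 12.9 × 55.5 = 715.95 mm·m/s
Outflow: F_out = 8.84 × 36.5 = 322.66 mm·m/s
Steady-state rate R = (F_in − F_out)/L = (715.95 − 322.66) / 110000 m = 3.575e-03 mm/s.
R = 3.575e-03 × 3600 = 12.9 mm/hr.
Over 6.3 h: total = 12.9 × 6.3 = 81.27 ≈ 81 mm.

R ≈ 12.9 mm/hr; total ≈ 81 mm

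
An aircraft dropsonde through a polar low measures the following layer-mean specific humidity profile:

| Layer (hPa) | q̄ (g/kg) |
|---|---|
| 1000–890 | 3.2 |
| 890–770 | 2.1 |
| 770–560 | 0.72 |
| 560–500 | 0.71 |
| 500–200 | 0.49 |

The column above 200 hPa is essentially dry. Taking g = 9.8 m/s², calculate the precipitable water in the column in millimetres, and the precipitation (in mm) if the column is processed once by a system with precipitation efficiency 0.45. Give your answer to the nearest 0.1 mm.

Precipitable water is the column-integrated vapour mass per unit area: PW = (1/g) Σ q̄ Δp, with q in kg/kg and Δp in Pa (1 kg/m² of water = 1 mm).
Layer 1000–890 hPa: Δp = 110 hPa = 11000 Pa, q̄ = 0.0032 kg/kg → 0.0032 × 11000 / 9.8 = 3.59 mm
Layer 890–770 hPa: Δp = 120 hPa = 12000 Pa, q̄ = 0.0021 kg/kg → 0.0021 × 12000 / 9.8 = 2.57 mm
Layer 770–560 hPa: Δp = 210 hPa = 21000 Pa, q̄ = 0.00072 kg/kg → 0.00072 × 21000 / 9.8 = 1.54 mm
Layer 560–500 hPa: Δp = 60 hPa = 6000 Pa, q̄ = 0.00071 kg/kg → 0.00071 × 6000 / 9.8 = 0.43 mm
Layer 500–200 hPa: Δp = 300 hPa = 30000 Pa, q̄ = 0.00049 kg/kg → 0.00049 × 30000 / 9.8 = 1.50 mm
PW = 3.59 + 2.57 + 1.54 + 0.43 + 1.50 = 9.63 ≈ 9.6 mm.
Precipitation = ε × PW = 0.45 × 9.6 = 4.3 mm.

PW ≈ 9.6 mm; precipitation ≈ 4.3 mm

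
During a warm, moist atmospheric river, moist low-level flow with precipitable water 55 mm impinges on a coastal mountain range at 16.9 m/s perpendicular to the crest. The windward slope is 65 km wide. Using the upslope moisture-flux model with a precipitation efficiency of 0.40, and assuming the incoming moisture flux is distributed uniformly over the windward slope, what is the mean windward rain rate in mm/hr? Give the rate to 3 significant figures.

Incoming column moisture flux per unit ridge length: F = V × PW = 16.9 × 55 = 929.5 mm·m/s.
Spread over the 65 km slope with efficiency ε = 0.40: R = ε·F/W = 0.40 × 929.5 / 65000 m = 5.720e-03 mm/s.
R = 5.720e-03 × 3600 = 20.6 mm/hr.

R ≈ 20.6 mm/hr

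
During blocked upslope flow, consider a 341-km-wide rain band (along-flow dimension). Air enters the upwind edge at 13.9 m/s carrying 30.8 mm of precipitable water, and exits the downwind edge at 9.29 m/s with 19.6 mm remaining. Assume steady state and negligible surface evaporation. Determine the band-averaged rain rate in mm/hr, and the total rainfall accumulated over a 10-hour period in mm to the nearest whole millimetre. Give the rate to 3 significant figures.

R ≈ 2.60 mm/hr; total ≈ 26 mm

Column moisture flux per unit crosswind length is F = V × PW.
Inflow: F_in = 13.9 × 30.8 = 428.12 mm·m/s
Outflow: F_out = 9.29 × 19.6 = 182.084 mm·m/s
Steady-state rate R = (F_in − F_out)/L = (428.12 − 182.084) / 341000 m = 7.215e-04 mm/s.
R = 7.215e-04 × 3600 = 2.60 mm/hr.
Over 10 h: total = 2.60 × 10 = 26 mm.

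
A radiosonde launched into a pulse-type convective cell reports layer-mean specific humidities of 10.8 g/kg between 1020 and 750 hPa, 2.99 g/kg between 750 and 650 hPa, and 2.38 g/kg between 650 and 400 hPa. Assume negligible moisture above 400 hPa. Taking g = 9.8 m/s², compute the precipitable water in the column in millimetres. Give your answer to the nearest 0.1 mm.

Precipitable water is the column-integrated vapour mass per unit area: PW = (1/g) Σ q̄ Δp, with q in kg/kg and Δp in Pa (1 kg/m² of water = 1 mm).
Layer 1020–750 hPa: Δp = 270 hPa = 27000 Pa, q̄ = 0.0108 kg/kg → 0.0108 × 27000 / 9.8 = 29.76 mm
Layer 750–650 hPa: Δp = 100 hPa = 10000 Pa, q̄ = 0.00299 kg/kg → 0.00299 × 10000 / 9.8 = 3.05 mm
Layer 650–400 hPa: Δp = 250 hPa = 25000 Pa, q̄ = 0.00238 kg/kg → 0.00238 × 25000 / 9.8 = 6.07 mm
PW = 29.76 + 3.05 + 6.07 = 38.88 ≈ 38.9 mm.

PW ≈ 38.9 mm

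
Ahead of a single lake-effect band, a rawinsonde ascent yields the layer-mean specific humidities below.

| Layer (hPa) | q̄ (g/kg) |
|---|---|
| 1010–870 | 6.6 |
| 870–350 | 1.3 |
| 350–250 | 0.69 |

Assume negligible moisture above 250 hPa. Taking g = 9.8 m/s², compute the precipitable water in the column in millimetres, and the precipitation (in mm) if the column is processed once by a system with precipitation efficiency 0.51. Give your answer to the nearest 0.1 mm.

PW ≈ 17.0 mm; precipitation ≈ 8.7 mm

Precipitable water is the column-integrated vapour mass per unit area: PW = (1/g) Σ q̄ Δp, with q in kg/kg and Δp in Pa (1 kg/m² of water = 1 mm).
Layer 1010–870 hPa: Δp = 140 hPa = 14000 Pa, q̄ = 0.0066 kg/kg → 0.0066 × 14000 / 9.8 = 9.43 mm
Layer 870–350 hPa: Δp = 520 hPa = 52000 Pa, q̄ = 0.0013 kg/kg → 0.0013 × 52000 / 9.8 = 6.90 mm
Layer 350–250 hPa: Δp = 100 hPa = 10000 Pa, q̄ = 0.00069 kg/kg → 0.00069 × 10000 / 9.8 = 0.70 mm
PW = 9.43 + 6.90 + 0.70 = 17.03 ≈ 17.0 mm.
Precipitation = ε × PW = 0.51 × 17.0 = 8.7 mm.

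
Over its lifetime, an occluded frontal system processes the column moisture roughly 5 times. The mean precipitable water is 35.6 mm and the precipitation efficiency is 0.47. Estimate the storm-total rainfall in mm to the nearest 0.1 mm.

rainfall ≈ 83.7 mm

Each cycle deposits ε × PW = 0.47 × 35.6 = 16.732 mm.
Over 5 cycles: 5 × 16.732 = 83.7 mm.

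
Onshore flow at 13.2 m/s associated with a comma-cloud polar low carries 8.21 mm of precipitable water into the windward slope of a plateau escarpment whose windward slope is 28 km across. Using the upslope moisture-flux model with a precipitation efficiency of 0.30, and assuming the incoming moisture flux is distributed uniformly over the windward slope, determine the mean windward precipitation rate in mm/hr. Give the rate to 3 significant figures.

Incoming column moisture flux per unit ridge length: F = V × PW = 13.2 × 8.21 = 108.372 mm·m/s.
Spread over the 28 km slope with efficiency ε = 0.30: R = ε·F/W = 0.30 × 108.372 / 28000 m = 1.161e-03 mm/s.
R = 1.161e-03 × 3600 = 4.18 mm/hr.

R ≈ 4.18 mm/hr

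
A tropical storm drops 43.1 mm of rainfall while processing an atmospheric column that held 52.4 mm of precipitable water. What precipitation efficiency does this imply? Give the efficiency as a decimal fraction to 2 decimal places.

ε ≈ 0.82

ε = rainfall / PW = 43.1 / 52.4 = 0.82.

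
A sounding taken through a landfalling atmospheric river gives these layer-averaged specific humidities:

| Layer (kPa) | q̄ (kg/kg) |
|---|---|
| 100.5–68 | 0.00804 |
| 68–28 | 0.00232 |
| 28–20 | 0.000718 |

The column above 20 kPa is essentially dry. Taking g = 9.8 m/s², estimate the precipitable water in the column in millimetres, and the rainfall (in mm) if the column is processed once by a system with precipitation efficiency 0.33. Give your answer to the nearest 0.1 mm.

Precipitable water is the column-integrated vapour mass per unit area: PW = (1/g) Σ q̄ Δp, with q in kg/kg and Δp in Pa (1 kg/m² of water = 1 mm).
Layer 100.5–68 kPa: Δp = 325 hPa = 32500 Pa, q̄ = 0.00804 kg/kg → 0.00804 × 32500 / 9.8 = 26.66 mm
Layer 68–28 kPa: Δp = 400 hPa = 40000 Pa, q̄ = 0.00232 kg/kg → 0.00232 × 40000 / 9.8 = 9.47 mm
Layer 28–20 kPa: Δp = 80 hPa = 8000 Pa, q̄ = 0.000718 kg/kg → 0.000718 × 8000 / 9.8 = 0.59 mm
PW = 26.66 + 9.47 + 0.59 = 36.72 ≈ 36.7 mm.
Rainfall = ε × PW = 0.33 × 36.7 = 12.1 mm.

PW ≈ 36.7 mm; rainfall ≈ 12.1 mm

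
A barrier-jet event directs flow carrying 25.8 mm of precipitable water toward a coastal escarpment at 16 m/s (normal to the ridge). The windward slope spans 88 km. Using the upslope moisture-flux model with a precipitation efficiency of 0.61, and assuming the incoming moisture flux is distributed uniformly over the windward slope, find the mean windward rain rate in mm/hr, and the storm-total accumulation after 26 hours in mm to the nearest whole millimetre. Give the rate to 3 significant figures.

R ≈ 10.3 mm/hr; total ≈ 268 mm

Incoming column moisture flux per unit ridge length: F = V × PW = 16 × 25.8 = 412.8 mm·m/s.
Spread over the 88 km slope with efficiency ε = 0.61: R = ε·F/W = 0.61 × 412.8 / 88000 m = 2.861e-03 mm/s.
R = 2.861e-03 × 3600 = 10.3 mm/hr.
Over 26 h: total = 10.3 × 26 = 267.8 ≈ 268 mm.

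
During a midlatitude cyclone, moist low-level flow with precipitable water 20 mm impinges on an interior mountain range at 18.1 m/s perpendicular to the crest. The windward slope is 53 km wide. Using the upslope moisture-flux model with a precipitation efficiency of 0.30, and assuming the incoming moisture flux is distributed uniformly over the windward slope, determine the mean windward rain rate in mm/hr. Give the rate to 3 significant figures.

R ≈ 7.38 mm/hr

Incoming column moisture flux per unit ridge length: F = V × PW = 18.1 × 20 = 362 mm·m/s.
Spread over the 53 km slope with efficiency ε = 0.30: R = ε·F/W = 0.30 × 362 / 53000 m = 2.049e-03 mm/s.
R = 2.049e-03 × 3600 = 7.38 mm/hr.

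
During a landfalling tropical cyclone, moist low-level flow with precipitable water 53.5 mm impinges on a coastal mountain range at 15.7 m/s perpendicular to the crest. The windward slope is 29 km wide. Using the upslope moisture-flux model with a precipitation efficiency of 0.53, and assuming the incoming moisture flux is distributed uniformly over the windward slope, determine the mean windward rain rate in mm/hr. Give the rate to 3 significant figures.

Incoming column moisture flux per unit ridge length: F = V × PW = 15.7 × 53.5 = 839.95 mm·m/s.
Spread over the 29 km slope with efficiency ε = 0.53: R = ε·F/W = 0.53 × 839.95 / 29000 m = 1.535e-02 mm/s.
R = 1.535e-02 × 3600 = 55.3 mm/hr.

R ≈ 55.3 mm/hr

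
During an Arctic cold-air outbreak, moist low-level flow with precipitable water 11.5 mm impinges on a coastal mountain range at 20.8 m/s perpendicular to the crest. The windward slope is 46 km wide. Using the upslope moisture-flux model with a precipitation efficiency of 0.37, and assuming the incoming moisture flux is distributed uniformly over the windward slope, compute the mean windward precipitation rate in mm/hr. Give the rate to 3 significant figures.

R ≈ 6.93 mm/hr

Incoming column moisture flux per unit ridge length: F = V × PW = 20.8 × 11.5 = 239.2 mm·m/s.
Spread over the 46 km slope with efficiency ε = 0.37: R = ε·F/W = 0.37 × 239.2 / 46000 m = 1.924e-03 mm/s.
R = 1.924e-03 × 3600 = 6.93 mm/hr.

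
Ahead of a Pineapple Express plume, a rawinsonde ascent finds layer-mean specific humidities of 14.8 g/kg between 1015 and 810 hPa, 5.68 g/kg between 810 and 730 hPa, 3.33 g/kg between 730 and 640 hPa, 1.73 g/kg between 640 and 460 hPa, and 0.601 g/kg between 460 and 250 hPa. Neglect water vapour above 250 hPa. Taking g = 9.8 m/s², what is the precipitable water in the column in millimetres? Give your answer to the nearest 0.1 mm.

PW ≈ 43.1 mm

Precipitable water is the column-integrated vapour mass per unit area: PW = (1/g) Σ q̄ Δp, with q in kg/kg and Δp in Pa (1 kg/m² of water = 1 mm).
Layer 1015–810 hPa: Δp = 205 hPa = 20500 Pa, q̄ = 0.0148 kg/kg → 0.0148 × 20500 / 9.8 = 30.96 mm
Layer 810–730 hPa: Δp = 80 hPa = 8000 Pa, q̄ = 0.00568 kg/kg → 0.00568 × 8000 / 9.8 = 4.64 mm
Layer 730–640 hPa: Δp = 90 hPa = 9000 Pa, q̄ = 0.00333 kg/kg → 0.00333 × 9000 / 9.8 = 3.06 mm
Layer 640–460 hPa: Δp = 180 hPa = 18000 Pa, q̄ = 0.00173 kg/kg → 0.00173 × 18000 / 9.8 = 3.18 mm
Layer 460–250 hPa: Δp = 210 hPa = 21000 Pa, q̄ = 0.000601 kg/kg → 0.000601 × 21000 / 9.8 = 1.29 mm
PW = 30.96 + 4.64 + 3.06 + 3.18 + 1.29 = 43.13 ≈ 43.1 mm.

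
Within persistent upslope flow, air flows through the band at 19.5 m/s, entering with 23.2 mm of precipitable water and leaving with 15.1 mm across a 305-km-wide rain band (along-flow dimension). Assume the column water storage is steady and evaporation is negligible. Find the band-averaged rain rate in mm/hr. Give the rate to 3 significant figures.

R ≈ 1.86 mm/hr

Column moisture flux per unit crosswind length is F = V × PW.
Inflow: F_in = 19.5 × 23.2 = 452.4 mm·m/s
Outflow: F_out = 19.5 × 15.1 = 294.45 mm·m/s
Steady-state rate R = (F_in − F_out)/L = (452.4 − 294.45) / 305000 m = 5.179e-04 mm/s.
R = 5.179e-04 × 3600 = 1.86 mm/hr.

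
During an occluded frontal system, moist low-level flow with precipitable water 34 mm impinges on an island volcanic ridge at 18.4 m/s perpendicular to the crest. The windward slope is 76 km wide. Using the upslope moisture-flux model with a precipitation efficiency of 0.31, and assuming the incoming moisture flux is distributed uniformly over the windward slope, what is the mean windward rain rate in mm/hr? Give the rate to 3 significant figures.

R ≈ 9.19 mm/hr

Incoming column moisture flux per unit ridge length: F = V × PW = 18.4 × 34 = 625.6 mm·m/s.
Spread over the 76 km slope with efficiency ε = 0.31: R = ε·F/W = 0.31 × 625.6 / 76000 m = 2.552e-03 mm/s.
R = 2.552e-03 × 3600 = 9.19 mm/hr.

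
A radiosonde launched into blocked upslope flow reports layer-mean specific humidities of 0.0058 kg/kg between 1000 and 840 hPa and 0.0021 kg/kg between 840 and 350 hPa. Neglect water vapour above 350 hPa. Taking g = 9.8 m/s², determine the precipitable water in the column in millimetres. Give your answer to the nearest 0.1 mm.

Precipitable water is the column-integrated vapour mass per unit area: PW = (1/g) Σ q̄ Δp, with q in kg/kg and Δp in Pa (1 kg/m² of water = 1 mm).
Layer 1000–840 hPa: Δp = 160 hPa = 16000 Pa, q̄ = 0.0058 kg/kg → 0.0058 × 16000 / 9.8 = 9.47 mm
Layer 840–350 hPa: Δp = 490 hPa = 49000 Pa, q̄ = 0.0021 kg/kg → 0.0021 × 49000 / 9.8 = 10.50 mm
PW = 9.47 + 10.50 = 19.97 ≈ 20.0 mm.

PW ≈ 20.0 mm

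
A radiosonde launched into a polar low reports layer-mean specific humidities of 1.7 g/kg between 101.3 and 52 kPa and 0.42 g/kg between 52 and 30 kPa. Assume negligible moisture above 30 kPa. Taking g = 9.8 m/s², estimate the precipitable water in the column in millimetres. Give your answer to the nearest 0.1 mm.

Precipitable water is the column-integrated vapour mass per unit area: PW = (1/g) Σ q̄ Δp, with q in kg/kg and Δp in Pa (1 kg/m² of water = 1 mm).
Layer 101.3–52 kPa: Δp = 493 hPa = 49300 Pa, q̄ = 0.0017 kg/kg → 0.0017 × 49300 / 9.8 = 8.55 mm
Layer 52–30 kPa: Δp = 220 hPa = 22000 Pa, q̄ = 0.00042 kg/kg → 0.00042 × 22000 / 9.8 = 0.94 mm
PW = 8.55 + 0.94 = 9.49 ≈ 9.5 mm.

PW ≈ 9.5 mm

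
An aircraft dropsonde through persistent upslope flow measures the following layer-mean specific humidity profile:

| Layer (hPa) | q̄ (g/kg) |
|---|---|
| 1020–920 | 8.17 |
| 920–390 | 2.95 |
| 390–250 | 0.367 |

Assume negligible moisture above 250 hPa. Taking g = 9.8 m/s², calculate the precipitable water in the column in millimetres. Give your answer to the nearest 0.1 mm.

Precipitable water is the column-integrated vapour mass per unit area: PW = (1/g) Σ q̄ Δp, with q in kg/kg and Δp in Pa (1 kg/m² of water = 1 mm).
Layer 1020–920 hPa: Δp = 100 hPa = 10000 Pa, q̄ = 0.00817 kg/kg → 0.00817 × 10000 / 9.8 = 8.34 mm
Layer 920–390 hPa: Δp = 530 hPa = 53000 Pa, q̄ = 0.00295 kg/kg → 0.00295 × 53000 / 9.8 = 15.95 mm
Layer 390–250 hPa: Δp = 140 hPa = 14000 Pa, q̄ = 0.000367 kg/kg → 0.000367 × 14000 / 9.8 = 0.52 mm
PW = 8.34 + 15.95 + 0.52 = 24.81 ≈ 24.8 mm.

PW ≈ 24.8 mm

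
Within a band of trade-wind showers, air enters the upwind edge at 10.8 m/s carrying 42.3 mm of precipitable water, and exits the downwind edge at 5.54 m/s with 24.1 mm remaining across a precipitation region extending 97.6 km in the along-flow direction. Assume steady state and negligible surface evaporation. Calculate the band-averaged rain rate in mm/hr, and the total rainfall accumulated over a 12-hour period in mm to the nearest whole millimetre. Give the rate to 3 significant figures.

R ≈ 11.9 mm/hr; total ≈ 143 mm

Column moisture flux per unit crosswind length is F = V × PW.
Inflow: F_in = 10.8 × 42.3 = 456.84 mm·m/s
Outflow: F_out = 5.54 × 24.1 = 133.514 mm·m/s
Steady-state rate R = (F_in − F_out)/L = (456.84 − 133.514) / 97600 m = 3.313e-03 mm/s.
R = 3.313e-03 × 3600 = 11.9 mm/hr.
Over 12 h: total = 11.9 × 12 = 142.8 ≈ 143 mm.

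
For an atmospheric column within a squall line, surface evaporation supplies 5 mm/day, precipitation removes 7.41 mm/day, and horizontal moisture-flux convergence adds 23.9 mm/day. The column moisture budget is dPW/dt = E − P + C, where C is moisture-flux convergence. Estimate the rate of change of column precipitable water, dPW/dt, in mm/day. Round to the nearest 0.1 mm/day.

dPW/dt ≈ 21.5 mm/day

dPW/dt = E − P + C = 5 − 7.41 + (23.9) = 21.5 mm/day.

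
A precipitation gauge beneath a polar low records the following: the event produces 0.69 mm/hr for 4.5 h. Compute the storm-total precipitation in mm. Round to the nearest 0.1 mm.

total ≈ 3.1 mm

Total = Σ Rᵢ Δtᵢ = 0.69 × 4.5
      = 3.105 = 3.1 mm.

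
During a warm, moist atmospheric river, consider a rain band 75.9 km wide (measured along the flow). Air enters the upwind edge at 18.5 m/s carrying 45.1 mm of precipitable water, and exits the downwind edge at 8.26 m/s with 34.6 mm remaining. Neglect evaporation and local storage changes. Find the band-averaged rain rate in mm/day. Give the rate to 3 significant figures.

R ≈ 624 mm/day

Column moisture flux per unit crosswind length is F = V × PW.
Inflow: F_in = 18.5 × 45.1 = 834.35 mm·m/s
Outflow: F_out = 8.26 × 34.6 = 285.796 mm·m/s
Steady-state rate R = (F_in − F_out)/L = (834.35 − 285.796) / 75900 m = 7.227e-03 mm/s.
R = 7.227e-03 × 3600 × 24 = 624 mm/day.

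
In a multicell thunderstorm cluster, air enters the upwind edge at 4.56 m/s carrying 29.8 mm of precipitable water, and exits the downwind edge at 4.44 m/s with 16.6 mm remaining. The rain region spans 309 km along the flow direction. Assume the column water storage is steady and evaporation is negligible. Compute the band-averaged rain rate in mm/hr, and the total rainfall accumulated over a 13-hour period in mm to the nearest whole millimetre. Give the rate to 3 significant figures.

R ≈ 0.724 mm/hr; total ≈ 9 mm

Column moisture flux per unit crosswind length is F = V × PW.
Inflow: F_in = 4.56 × 29.8 = 135.888 mm·m/s
Outflow: F_out = 4.44 × 16.6 = 73.704 mm·m/s
Steady-state rate R = (F_in − F_out)/L = (135.888 − 73.704) / 309000 m = 2.012e-04 mm/s.
R = 2.012e-04 × 3600 = 0.724 mm/hr.
Over 13 h: total = 0.724 × 13 = 9.412 ≈ 9 mm.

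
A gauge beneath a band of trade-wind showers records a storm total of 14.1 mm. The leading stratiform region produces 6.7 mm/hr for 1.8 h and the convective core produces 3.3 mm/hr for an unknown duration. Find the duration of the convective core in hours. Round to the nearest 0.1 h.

duration ≈ 0.6 h

Known phases: 6.7 × 1.8 = 12.06 mm.
Remaining depth = 14.1 − 12.06 = 2.04 mm.
Duration = 2.04 / 3.3 = 0.6 h.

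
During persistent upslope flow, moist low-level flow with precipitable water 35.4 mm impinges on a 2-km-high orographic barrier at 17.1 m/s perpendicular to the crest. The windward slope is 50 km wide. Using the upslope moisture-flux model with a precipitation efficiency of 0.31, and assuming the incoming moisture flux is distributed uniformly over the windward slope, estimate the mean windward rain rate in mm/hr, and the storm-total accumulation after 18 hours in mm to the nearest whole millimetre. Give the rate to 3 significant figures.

R ≈ 13.5 mm/hr; total ≈ 243 mm

Incoming column moisture flux per unit ridge length: F = V × PW = 17.1 × 35.4 = 605.34 mm·m/s.
Spread over the 50 km slope with efficiency ε = 0.31: R = ε·F/W = 0.31 × 605.34 / 50000 m = 3.753e-03 mm/s.
R = 3.753e-03 × 3600 = 13.5 mm/hr.
Over 18 h: total = 13.5 × 18 = 243 mm.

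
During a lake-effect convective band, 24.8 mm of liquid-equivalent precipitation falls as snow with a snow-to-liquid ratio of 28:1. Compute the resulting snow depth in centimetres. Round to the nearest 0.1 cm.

Snow depth = liquid × ratio = 24.8 mm × 28 = 694.4 mm = 69.4 cm.

snow depth ≈ 69.4 cm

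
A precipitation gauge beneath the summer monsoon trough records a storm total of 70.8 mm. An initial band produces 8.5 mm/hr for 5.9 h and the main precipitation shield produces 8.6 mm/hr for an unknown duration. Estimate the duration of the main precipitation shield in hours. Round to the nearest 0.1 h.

duration ≈ 2.4 h

Known phases: 8.5 × 5.9 = 50.15 mm.
Remaining depth = 70.8 − 50.15 = 20.65 mm.
Duration = 20.65 / 8.6 = 2.4 h.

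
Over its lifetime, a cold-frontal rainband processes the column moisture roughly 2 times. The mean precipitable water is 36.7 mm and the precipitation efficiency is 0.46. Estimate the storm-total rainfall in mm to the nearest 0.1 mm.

rainfall ≈ 33.8 mm

Each cycle deposits ε × PW = 0.46 × 36.7 = 16.882 mm.
Over 2 cycles: 2 × 16.882 = 33.8 mm.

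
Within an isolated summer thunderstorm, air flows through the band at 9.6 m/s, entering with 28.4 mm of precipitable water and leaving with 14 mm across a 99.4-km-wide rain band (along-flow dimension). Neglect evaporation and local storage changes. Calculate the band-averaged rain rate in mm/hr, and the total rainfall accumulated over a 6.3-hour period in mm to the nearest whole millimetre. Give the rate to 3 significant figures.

Column moisture flux per unit crosswind length is F = V × PW.
Inflow: F_in = 9.6 × 28.4 = 272.64 mm·m/s
Outflow: F_out = 9.6 × 14 = 134.4 mm·m/s
Steady-state rate R = (F_in − F_out)/L = (272.64 − 134.4) / 99400 m = 1.391e-03 mm/s.
R = 1.391e-03 × 3600 = 5.01 mm/hr.
Over 6.3 h: total = 5.01 × 6.3 = 31.563 ≈ 32 mm.

R ≈ 5.01 mm/hr; total ≈ 32 mm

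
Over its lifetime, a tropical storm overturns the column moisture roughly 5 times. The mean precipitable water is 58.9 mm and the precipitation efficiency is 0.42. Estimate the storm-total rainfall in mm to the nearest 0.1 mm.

rainfall ≈ 123.7 mm

Each cycle deposits ε × PW = 0.42 × 58.9 = 24.738 mm.
Over 5 cycles: 5 × 24.738 = 123.7 mm.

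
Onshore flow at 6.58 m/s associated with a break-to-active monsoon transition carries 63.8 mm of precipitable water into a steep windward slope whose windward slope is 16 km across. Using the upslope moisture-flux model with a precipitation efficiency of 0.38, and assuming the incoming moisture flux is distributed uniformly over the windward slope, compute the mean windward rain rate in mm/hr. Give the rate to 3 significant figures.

Incoming column moisture flux per unit ridge length: F = V × PW = 6.58 × 63.8 = 419.804 mm·m/s.
Spread over the 16 km slope with efficiency ε = 0.38: R = ε·F/W = 0.38 × 419.804 / 16000 m = 9.970e-03 mm/s.
R = 9.970e-03 × 3600 = 35.9 mm/hr.

R ≈ 35.9 mm/hr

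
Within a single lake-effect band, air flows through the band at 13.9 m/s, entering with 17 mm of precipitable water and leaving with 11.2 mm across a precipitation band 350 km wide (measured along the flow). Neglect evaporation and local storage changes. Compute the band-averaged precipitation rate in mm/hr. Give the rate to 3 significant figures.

Column moisture flux per unit crosswind length is F = V × PW.
Inflow: F_in = 13.9 × 17 = 236.3 mm·m/s
Outflow: F_out = 13.9 × 11.2 = 155.68 mm·m/s
Steady-state rate R = (F_in − F_out)/L = (236.3 − 155.68) / 350000 m = 2.303e-04 mm/s.
R = 2.303e-04 × 3600 = 0.829 mm/hr.

R ≈ 0.829 mm/hr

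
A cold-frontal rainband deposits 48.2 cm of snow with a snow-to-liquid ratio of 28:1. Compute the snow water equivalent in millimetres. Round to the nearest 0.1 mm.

SWE ≈ 17.2 mm

SWE = snow depth / ratio = 48.2 cm / 28 = 1.721 cm = 17.2 mm.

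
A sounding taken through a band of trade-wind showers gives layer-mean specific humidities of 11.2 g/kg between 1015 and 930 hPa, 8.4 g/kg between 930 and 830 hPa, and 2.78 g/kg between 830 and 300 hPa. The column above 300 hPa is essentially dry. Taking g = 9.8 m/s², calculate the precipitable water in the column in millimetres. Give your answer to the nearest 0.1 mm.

PW ≈ 33.3 mm

Precipitable water is the column-integrated vapour mass per unit area: PW = (1/g) Σ q̄ Δp, with q in kg/kg and Δp in Pa (1 kg/m² of water = 1 mm).
Layer 1015–930 hPa: Δp = 85 hPa = 8500 Pa, q̄ = 0.0112 kg/kg → 0.0112 × 8500 / 9.8 = 9.71 mm
Layer 930–830 hPa: Δp = 100 hPa = 10000 Pa, q̄ = 0.0084 kg/kg → 0.0084 × 10000 / 9.8 = 8.57 mm
Layer 830–300 hPa: Δp = 530 hPa = 53000 Pa, q̄ = 0.00278 kg/kg → 0.00278 × 53000 / 9.8 = 15.03 mm
PW = 9.71 + 8.57 + 15.03 = 33.31 ≈ 33.3 mm.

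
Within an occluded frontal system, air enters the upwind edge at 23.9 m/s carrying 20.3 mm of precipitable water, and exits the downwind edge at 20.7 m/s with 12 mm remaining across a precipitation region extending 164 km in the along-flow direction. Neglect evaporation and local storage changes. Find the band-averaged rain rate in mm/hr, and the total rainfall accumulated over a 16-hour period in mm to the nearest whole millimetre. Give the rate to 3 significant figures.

R ≈ 5.20 mm/hr; total ≈ 83 mm

Column moisture flux per unit crosswind length is F = V × PW.
Inflow: F_in = 23.9 × 20.3 = 485.17 mm·m/s
Outflow: F_out = 20.7 × 12 = 248.4 mm·m/s
Steady-state rate R = (F_in − F_out)/L = (485.17 − 248.4) / 164000 m = 1.444e-03 mm/s.
R = 1.444e-03 × 3600 = 5.20 mm/hr.
Over 16 h: total = 5.20 × 16 = 83.2 ≈ 83 mm.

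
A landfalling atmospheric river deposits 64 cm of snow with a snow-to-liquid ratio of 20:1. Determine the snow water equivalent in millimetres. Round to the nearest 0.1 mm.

SWE = snow depth / ratio = 64 cm / 20 = 3.200 cm = 32.0 mm.

SWE ≈ 32.0 mm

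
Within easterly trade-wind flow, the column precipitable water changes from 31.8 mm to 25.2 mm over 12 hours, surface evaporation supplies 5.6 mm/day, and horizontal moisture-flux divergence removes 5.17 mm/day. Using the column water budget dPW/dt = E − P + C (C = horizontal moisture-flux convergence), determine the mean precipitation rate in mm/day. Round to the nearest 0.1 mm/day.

dPW/dt = (25.2 − 31.8) mm / (12/24 day) = -13.200 mm/day.
P = E + C − dPW/dt = 5.6 + (-5.17) − (-13.200) = 13.6 mm/day.

P ≈ 13.6 mm/day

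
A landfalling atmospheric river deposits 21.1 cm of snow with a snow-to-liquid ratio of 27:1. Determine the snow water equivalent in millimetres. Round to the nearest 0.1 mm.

SWE ≈ 7.8 mm

SWE = snow depth / ratio = 21.1 cm / 27 = 0.781 cm = 7.8 mm.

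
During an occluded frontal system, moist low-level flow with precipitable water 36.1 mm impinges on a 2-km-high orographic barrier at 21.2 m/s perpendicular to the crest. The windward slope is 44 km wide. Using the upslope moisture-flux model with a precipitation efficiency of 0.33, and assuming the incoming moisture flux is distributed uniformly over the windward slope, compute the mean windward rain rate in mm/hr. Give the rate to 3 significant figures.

R ≈ 20.7 mm/hr

Incoming column moisture flux per unit ridge length: F = V × PW = 21.2 × 36.1 = 765.32 mm·m/s.
Spread over the 44 km slope with efficiency ε = 0.33: R = ε·F/W = 0.33 × 765.32 / 44000 m = 5.740e-03 mm/s.
R = 5.740e-03 × 3600 = 20.7 mm/hr.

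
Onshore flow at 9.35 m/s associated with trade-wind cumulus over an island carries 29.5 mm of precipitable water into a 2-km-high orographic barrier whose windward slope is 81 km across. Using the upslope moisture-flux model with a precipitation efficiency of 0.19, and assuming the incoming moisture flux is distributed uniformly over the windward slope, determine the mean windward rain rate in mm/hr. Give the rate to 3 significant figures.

R ≈ 2.33 mm/hr

Incoming column moisture flux per unit ridge length: F = V × PW = 9.35 × 29.5 = 275.825 mm·m/s.
Spread over the 81 km slope with efficiency ε = 0.19: R = ε·F/W = 0.19 × 275.825 / 81000 m = 6.470e-04 mm/s.
R = 6.470e-04 × 3600 = 2.33 mm/hr.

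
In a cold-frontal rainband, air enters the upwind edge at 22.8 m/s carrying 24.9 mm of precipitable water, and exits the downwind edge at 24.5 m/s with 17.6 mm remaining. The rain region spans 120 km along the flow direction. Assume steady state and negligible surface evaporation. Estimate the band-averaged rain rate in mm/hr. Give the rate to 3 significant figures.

Column moisture flux per unit crosswind length is F = V × PW.
Inflow: F_in = 22.8 × 24.9 = 567.72 mm·m/s
Outflow: F_out = 24.5 × 17.6 = 431.2 mm·m/s
Steady-state rate R = (F_in − F_out)/L = (567.72 − 431.2) / 120000 m = 1.138e-03 mm/s.
R = 1.138e-03 × 3600 = 4.10 mm/hr.

R ≈ 4.10 mm/hr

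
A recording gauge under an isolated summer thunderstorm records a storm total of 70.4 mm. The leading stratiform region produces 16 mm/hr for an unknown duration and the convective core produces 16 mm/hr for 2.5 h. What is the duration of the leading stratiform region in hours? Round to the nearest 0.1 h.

Known phases: 16 × 2.5 = 40 mm.
Remaining depth = 70.4 − 40 = 30.4 mm.
Duration = 30.4 / 16 = 1.9 h.

duration ≈ 1.9 h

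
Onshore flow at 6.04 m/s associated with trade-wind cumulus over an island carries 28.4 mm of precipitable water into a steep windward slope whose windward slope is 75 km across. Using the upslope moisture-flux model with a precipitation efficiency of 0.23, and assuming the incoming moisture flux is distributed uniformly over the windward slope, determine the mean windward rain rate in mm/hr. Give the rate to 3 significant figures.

Incoming column moisture flux per unit ridge length: F = V × PW = 6.04 × 28.4 = 171.536 mm·m/s.
Spread over the 75 km slope with efficiency ε = 0.23: R = ε·F/W = 0.23 × 171.536 / 75000 m = 5.260e-04 mm/s.
R = 5.260e-04 × 3600 = 1.89 mm/hr.

R ≈ 1.89 mm/hr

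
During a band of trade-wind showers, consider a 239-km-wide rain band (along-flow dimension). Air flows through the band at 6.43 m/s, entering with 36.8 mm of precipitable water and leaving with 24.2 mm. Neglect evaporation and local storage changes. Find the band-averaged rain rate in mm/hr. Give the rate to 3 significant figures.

Column moisture flux per unit crosswind length is F = V × PW.
Inflow: F_in = 6.43 × 36.8 = 236.624 mm·m/s
Outflow: F_out = 6.43 × 24.2 = 155.606 mm·m/s
Steady-state rate R = (F_in − F_out)/L = (236.624 − 155.606) / 239000 m = 3.390e-04 mm/s.
R = 3.390e-04 × 3600 = 1.22 mm/hr.

R ≈ 1.22 mm/hr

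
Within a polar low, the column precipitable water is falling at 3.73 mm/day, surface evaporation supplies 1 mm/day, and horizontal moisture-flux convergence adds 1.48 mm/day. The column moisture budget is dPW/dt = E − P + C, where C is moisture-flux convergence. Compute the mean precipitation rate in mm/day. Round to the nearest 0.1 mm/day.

dPW/dt = -3.73 mm/day.
P = E + C − dPW/dt = 1 + (1.48) − (-3.73) = 6.2 mm/day.

P ≈ 6.2 mm/day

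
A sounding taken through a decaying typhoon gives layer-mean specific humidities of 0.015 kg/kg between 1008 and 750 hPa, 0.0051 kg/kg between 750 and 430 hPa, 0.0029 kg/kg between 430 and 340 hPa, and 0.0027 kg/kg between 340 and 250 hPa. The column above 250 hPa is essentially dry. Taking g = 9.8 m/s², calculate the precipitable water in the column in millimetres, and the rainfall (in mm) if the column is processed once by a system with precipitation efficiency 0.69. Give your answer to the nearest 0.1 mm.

Precipitable water is the column-integrated vapour mass per unit area: PW = (1/g) Σ q̄ Δp, with q in kg/kg and Δp in Pa (1 kg/m² of water = 1 mm).
Layer 1008–750 hPa: Δp = 258 hPa = 25800 Pa, q̄ = 0.015 kg/kg → 0.015 × 25800 / 9.8 = 39.49 mm
Layer 750–430 hPa: Δp = 320 hPa = 32000 Pa, q̄ = 0.0051 kg/kg → 0.0051 × 32000 / 9.8 = 16.65 mm
Layer 430–340 hPa: Δp = 90 hPa = 9000 Pa, q̄ = 0.0029 kg/kg → 0.0029 × 9000 / 9.8 = 2.66 mm
Layer 340–250 hPa: Δp = 90 hPa = 9000 Pa, q̄ = 0.0027 kg/kg → 0.0027 × 9000 / 9.8 = 2.48 mm
PW = 39.49 + 16.65 + 2.66 + 2.48 = 61.28 ≈ 61.3 mm.
Rainfall = ε × PW = 0.69 × 61.3 = 42.3 mm.

PW ≈ 61.3 mm; rainfall ≈ 42.3 mm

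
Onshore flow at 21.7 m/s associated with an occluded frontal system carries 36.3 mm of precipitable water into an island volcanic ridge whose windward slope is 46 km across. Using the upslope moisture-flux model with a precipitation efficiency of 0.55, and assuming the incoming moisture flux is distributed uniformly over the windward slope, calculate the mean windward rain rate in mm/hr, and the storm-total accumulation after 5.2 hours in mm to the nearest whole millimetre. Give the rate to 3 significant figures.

Incoming column moisture flux per unit ridge length: F = V × PW = 21.7 × 36.3 = 787.71 mm·m/s.
Spread over the 46 km slope with efficiency ε = 0.55: R = ε·F/W = 0.55 × 787.71 / 46000 m = 9.418e-03 mm/s.
R = 9.418e-03 × 3600 = 33.9 mm/hr.
Over 5.2 h: total = 33.9 × 5.2 = 176.28 ≈ 176 mm.

R ≈ 33.9 mm/hr; total ≈ 176 mm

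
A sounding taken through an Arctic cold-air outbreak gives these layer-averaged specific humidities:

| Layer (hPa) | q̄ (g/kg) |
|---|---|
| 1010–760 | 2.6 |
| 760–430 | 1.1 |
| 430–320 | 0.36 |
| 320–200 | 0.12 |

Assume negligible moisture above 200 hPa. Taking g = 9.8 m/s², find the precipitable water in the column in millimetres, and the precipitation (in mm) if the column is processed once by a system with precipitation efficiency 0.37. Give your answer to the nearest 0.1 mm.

Precipitable water is the column-integrated vapour mass per unit area: PW = (1/g) Σ q̄ Δp, with q in kg/kg and Δp in Pa (1 kg/m² of water = 1 mm).
Layer 1010–760 hPa: Δp = 250 hPa = 25000 Pa, q̄ = 0.0026 kg/kg → 0.0026 × 25000 / 9.8 = 6.63 mm
Layer 760–430 hPa: Δp = 330 hPa = 33000 Pa, q̄ = 0.0011 kg/kg → 0.0011 × 33000 / 9.8 = 3.70 mm
Layer 430–320 hPa: Δp = 110 hPa = 11000 Pa, q̄ = 0.00036 kg/kg → 0.00036 × 11000 / 9.8 = 0.40 mm
Layer 320–200 hPa: Δp = 120 hPa = 12000 Pa, q̄ = 0.00012 kg/kg → 0.00012 × 12000 / 9.8 = 0.15 mm
PW = 6.63 + 3.70 + 0.40 + 0.15 = 10.88 ≈ 10.9 mm.
Precipitation = ε × PW = 0.37 × 10.9 = 4.0 mm.

PW ≈ 10.9 mm; precipitation ≈ 4.0 mm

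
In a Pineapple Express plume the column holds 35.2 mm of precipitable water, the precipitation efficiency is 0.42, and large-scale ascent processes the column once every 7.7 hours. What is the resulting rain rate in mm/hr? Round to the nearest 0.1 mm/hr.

R ≈ 1.9 mm/hr

Each overturning extracts ε × PW = 0.42 × 35.2 = 14.784 mm.
Rate = ε·PW / τ = 14.784 / 7.7 h = 1.9 mm/hr.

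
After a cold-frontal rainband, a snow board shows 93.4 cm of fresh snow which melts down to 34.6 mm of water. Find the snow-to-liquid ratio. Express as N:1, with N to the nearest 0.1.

ratio ≈ 27.0

Ratio = snow depth / SWE = 934 mm / 34.6 mm = 27.0, i.e. 27.0:1.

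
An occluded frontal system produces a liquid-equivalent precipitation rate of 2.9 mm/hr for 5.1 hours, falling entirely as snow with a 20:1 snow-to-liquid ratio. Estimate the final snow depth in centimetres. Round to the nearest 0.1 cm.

snow depth ≈ 29.6 cm

Liquid-equivalent depth = 2.9 × 5.1 = 14.79 mm.
Snow depth = 14.79 mm × 20 = 295.8 mm = 29.6 cm.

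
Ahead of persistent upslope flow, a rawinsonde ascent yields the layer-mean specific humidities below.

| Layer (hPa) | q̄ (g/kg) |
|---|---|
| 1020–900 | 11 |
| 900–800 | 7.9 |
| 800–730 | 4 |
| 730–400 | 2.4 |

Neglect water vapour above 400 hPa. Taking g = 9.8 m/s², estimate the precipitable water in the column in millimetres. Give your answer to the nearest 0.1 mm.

Precipitable water is the column-integrated vapour mass per unit area: PW = (1/g) Σ q̄ Δp, with q in kg/kg and Δp in Pa (1 kg/m² of water = 1 mm).
Layer 1020–900 hPa: Δp = 120 hPa = 12000 Pa, q̄ = 0.011 kg/kg → 0.011 × 12000 / 9.8 = 13.47 mm
Layer 900–800 hPa: Δp = 100 hPa = 10000 Pa, q̄ = 0.0079 kg/kg → 0.0079 × 10000 / 9.8 = 8.06 mm
Layer 800–730 hPa: Δp = 70 hPa = 7000 Pa, q̄ = 0.004 kg/kg → 0.004 × 7000 / 9.8 = 2.86 mm
Layer 730–400 hPa: Δp = 330 hPa = 33000 Pa, q̄ = 0.0024 kg/kg → 0.0024 × 33000 / 9.8 = 8.08 mm
PW = 13.47 + 8.06 + 2.86 + 8.08 = 32.47 ≈ 32.5 mm.

PW ≈ 32.5 mm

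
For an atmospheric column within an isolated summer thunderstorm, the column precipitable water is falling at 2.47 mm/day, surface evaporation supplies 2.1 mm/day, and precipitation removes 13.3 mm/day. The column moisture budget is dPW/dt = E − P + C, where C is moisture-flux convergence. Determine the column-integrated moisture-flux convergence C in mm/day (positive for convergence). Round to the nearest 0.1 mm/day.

dPW/dt = -2.47 mm/day.
C = dPW/dt − E + P = (-2.47) − 2.1 + 13.3 = 8.7 mm/day.

C ≈ 8.7 mm/day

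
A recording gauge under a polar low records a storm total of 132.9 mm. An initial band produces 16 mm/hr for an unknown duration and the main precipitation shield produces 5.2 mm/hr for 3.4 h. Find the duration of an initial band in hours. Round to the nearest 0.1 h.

duration ≈ 7.2 h

Known phases: 5.2 × 3.4 = 17.68 mm.
Remaining depth = 132.9 − 17.68 = 115.22 mm.
Duration = 115.22 / 16 = 7.2 h.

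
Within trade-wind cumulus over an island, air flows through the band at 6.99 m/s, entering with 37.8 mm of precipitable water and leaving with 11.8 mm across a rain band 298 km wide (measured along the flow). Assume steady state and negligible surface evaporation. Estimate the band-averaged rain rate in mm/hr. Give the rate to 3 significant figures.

Column moisture flux per unit crosswind length is F = V × PW.
Inflow: F_in = 6.99 × 37.8 = 264.222 mm·m/s
Outflow: F_out = 6.99 × 11.8 = 82.482 mm·m/s
Steady-state rate R = (F_in − F_out)/L = (264.222 − 82.482) / 298000 m = 6.099e-04 mm/s.
R = 6.099e-04 × 3600 = 2.20 mm/hr.

R ≈ 2.20 mm/hr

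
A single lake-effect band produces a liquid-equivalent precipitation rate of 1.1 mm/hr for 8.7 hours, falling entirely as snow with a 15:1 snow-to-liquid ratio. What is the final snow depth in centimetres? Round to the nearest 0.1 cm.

Liquid-equivalent depth = 1.1 × 8.7 = 9.57 mm.
Snow depth = 9.57 mm × 15 = 143.55 mm = 14.4 cm.

snow depth ≈ 14.4 cm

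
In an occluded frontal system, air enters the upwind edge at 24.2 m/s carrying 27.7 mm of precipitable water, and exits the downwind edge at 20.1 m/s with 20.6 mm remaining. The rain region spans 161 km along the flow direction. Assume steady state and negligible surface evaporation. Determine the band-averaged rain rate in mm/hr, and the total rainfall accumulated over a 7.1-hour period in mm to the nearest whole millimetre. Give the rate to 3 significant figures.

Column moisture flux per unit crosswind length is F = V × PW.
Inflow: F_in = 24.2 × 27.7 = 670.34 mm·m/s
Outflow: F_out = 20.1 × 20.6 = 414.06 mm·m/s
Steady-state rate R = (F_in − F_out)/L = (670.34 − 414.06) / 161000 m = 1.592e-03 mm/s.
R = 1.592e-03 × 3600 = 5.73 mm/hr.
Over 7.1 h: total = 5.73 × 7.1 = 40.683 ≈ 41 mm.

R ≈ 5.73 mm/hr; total ≈ 41 mm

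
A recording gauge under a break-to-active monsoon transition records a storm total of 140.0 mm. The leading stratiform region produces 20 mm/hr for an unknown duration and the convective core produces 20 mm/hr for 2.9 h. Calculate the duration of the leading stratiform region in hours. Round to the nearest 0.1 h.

duration ≈ 4.1 h

Known phases: 20 × 2.9 = 58 mm.
Remaining depth = 140.0 − 58 = 82 mm.
Duration = 82 / 20 = 4.1 h.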